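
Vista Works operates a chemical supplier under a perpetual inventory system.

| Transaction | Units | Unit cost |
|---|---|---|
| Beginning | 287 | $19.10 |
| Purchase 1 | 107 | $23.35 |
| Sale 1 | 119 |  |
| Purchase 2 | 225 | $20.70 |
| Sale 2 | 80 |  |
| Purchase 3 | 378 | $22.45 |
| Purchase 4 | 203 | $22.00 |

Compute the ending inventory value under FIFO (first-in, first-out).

Ending inventory = $21,788.85

Sale 1 (119) [FIFO — oldest first]: 119 @ $19.10 = $2,272.90
Sale 2 (80) [FIFO — oldest first]: 80 @ $19.10 = $1,528.00
Total COGS = $2,272.90 + $1,528.00 = $3,800.90
Ending inventory: 88 @ $19.10 + 107 @ $23.35 + 225 @ $20.70 + 378 @ $22.45 + 203 @ $22.00 = $21,788.85
Check: goods available $25,589.75 = COGS $3,800.90 + ending $21,788.85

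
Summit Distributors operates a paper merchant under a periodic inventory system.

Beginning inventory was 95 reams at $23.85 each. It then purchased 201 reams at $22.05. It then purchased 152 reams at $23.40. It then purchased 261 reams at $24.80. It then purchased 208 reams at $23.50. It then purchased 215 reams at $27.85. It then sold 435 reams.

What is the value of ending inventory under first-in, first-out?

Sale 1 (435) [FIFO — oldest first]: 95 @ $23.85 + 201 @ $22.05 + 139 @ $23.40 = $9,950.40
Ending inventory: 13 @ $23.40 + 261 @ $24.80 + 208 @ $23.50 + 215 @ $27.85 = $17,652.75

Ending inventory = $17,652.75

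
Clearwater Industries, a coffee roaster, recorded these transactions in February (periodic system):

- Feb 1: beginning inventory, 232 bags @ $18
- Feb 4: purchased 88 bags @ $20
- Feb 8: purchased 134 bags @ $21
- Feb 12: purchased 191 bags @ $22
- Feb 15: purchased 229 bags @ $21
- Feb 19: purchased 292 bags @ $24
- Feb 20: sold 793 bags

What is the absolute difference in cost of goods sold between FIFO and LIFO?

FIFO COGS: 232 @ $18 + 88 @ $20 + 134 @ $21 + 191 @ $22 + 148 @ $21 = $16,060
LIFO COGS: 292 @ $24 + 229 @ $21 + 191 @ $22 + 81 @ $21 = $17,720
Difference = |$16,060 − $17,720| = $1,660

$1,660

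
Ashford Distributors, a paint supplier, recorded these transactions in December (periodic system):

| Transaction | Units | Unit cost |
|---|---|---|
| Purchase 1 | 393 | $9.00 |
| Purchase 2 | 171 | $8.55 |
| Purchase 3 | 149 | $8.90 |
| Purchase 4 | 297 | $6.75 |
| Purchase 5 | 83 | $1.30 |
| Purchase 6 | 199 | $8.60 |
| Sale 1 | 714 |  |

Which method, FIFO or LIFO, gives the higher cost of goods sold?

FIFO

FIFO COGS: 393 @ $9.00 + 171 @ $8.55 + 149 @ $8.90 + 1 @ $6.75 = $6,331.90
LIFO COGS: 199 @ $8.60 + 83 @ $1.30 + 297 @ $6.75 + 135 @ $8.90 = $5,025.55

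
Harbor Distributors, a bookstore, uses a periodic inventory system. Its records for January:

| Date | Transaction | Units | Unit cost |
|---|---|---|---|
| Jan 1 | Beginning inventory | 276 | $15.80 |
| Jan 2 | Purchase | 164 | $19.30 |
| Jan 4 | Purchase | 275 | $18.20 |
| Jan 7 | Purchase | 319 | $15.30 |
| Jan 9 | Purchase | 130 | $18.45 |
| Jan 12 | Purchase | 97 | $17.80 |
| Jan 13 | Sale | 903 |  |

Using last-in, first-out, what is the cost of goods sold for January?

Jan 13, 903 sold [LIFO — newest first]: 97 @ $17.80 + 130 @ $18.45 + 319 @ $15.30 + 275 @ $18.20 + 82 @ $19.30 = $15,593.40
Ending inventory: 276 @ $15.80 + 82 @ $19.30 = $5,943.40

COGS = $15,593.40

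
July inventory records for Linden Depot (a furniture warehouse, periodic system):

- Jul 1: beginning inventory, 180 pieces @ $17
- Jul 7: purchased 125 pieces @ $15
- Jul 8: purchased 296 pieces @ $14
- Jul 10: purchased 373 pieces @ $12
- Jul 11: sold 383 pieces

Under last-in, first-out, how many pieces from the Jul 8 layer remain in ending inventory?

Jul 11, 383 sold [LIFO — newest first]: 373 @ $12 + 10 @ $14 = $4,616
Ending inventory: 180 @ $17 + 125 @ $15 + 286 @ $14 = $8,939

286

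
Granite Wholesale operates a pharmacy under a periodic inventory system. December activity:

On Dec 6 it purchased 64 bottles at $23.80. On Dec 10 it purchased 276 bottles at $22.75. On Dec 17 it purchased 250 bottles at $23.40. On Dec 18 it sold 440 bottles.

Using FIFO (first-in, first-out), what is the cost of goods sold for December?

Dec 18, 440 sold [FIFO — oldest first]: 64 @ $23.80 + 276 @ $22.75 + 100 @ $23.40 = $10,142.20
Ending inventory: 150 @ $23.40 = $3,510.00

COGS = $10,142.20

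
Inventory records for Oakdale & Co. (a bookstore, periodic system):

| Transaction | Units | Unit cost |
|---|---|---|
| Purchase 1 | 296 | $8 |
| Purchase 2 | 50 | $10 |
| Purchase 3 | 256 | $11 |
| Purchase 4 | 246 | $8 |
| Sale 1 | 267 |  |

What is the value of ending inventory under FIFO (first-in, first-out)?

Sale 1 (267) [FIFO — oldest first]: 267 @ $8 = $2,136
Ending inventory: 29 @ $8 + 50 @ $10 + 256 @ $11 + 246 @ $8 = $5,516

Ending inventory = $5,516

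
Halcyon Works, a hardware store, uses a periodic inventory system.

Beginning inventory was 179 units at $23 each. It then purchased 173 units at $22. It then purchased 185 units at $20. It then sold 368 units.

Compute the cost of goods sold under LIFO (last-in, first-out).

Sale 1 (368) [LIFO — newest first]: 185 @ $20 + 173 @ $22 + 10 @ $23 = $7,736
Ending inventory: 169 @ $23 = $3,887
Check: goods available $11,623 = COGS $7,736 + ending $3,887

COGS = $7,736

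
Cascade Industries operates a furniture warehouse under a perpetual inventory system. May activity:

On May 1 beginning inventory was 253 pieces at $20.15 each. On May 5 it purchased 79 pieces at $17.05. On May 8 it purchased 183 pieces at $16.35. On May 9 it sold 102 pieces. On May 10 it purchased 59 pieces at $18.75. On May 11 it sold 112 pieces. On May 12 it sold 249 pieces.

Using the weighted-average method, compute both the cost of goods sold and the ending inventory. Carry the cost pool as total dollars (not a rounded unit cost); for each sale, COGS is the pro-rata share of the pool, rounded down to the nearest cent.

After May 1: 253 on hand, pool $5,097.95 (≈ $20.1500 each)
After May 5: 332 on hand, pool $6,444.90 (≈ $19.4123 each)
After May 8: 515 on hand, pool $9,436.95 (≈ $18.3242 each)
May 9, sell 102: 102/515 × $9,436.95 → $1,869.06
After May 10: 472 on hand, pool $8,674.14 (≈ $18.3774 each)
May 11, sell 112: 112/472 × $8,674.14 → $2,058.27
May 12, sell 249: 249/360 × $6,615.87 → $4,575.97
Total COGS = $1,869.06 + $2,058.27 + $4,575.97 = $8,503.30
Ending inventory (cost pool remaining) = $2,039.90

COGS = $8,503.30; ending inventory = $2,039.90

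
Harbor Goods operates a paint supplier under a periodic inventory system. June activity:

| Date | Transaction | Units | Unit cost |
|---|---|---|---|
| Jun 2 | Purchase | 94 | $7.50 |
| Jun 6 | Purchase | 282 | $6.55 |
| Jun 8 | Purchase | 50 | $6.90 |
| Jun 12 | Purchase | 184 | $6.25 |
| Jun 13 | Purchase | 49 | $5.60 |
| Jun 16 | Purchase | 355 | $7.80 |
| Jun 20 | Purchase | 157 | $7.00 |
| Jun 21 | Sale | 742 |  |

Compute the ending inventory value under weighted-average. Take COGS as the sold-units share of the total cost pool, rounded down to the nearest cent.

Jun 21, sell 742: 742/1171 × $8,189.50 → $5,189.24
Ending inventory (cost pool remaining) = $3,000.26
Check: goods available $8,189.50 = COGS $5,189.24 + ending $3,000.26

Ending inventory = $3,000.26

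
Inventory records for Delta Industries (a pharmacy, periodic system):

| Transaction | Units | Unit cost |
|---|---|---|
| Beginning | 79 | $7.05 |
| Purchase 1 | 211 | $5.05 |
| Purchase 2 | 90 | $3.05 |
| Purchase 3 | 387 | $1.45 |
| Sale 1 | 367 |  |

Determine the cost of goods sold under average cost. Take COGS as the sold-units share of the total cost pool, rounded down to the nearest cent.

COGS = $1,176.19

Sale 1, sell 367: 367/767 × $2,458.15 → $1,176.19
Ending inventory (cost pool remaining) = $1,281.96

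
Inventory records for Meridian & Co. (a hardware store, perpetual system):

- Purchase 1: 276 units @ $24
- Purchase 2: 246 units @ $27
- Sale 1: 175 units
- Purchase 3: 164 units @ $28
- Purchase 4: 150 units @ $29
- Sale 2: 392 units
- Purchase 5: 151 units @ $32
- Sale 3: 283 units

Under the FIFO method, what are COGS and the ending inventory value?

COGS = $22,656; ending inventory = $4,384

Sale 1 (175) [FIFO — oldest first]: 175 @ $24 = $4,200
Sale 2 (392) [FIFO — oldest first]: 101 @ $24 + 246 @ $27 + 45 @ $28 = $10,326
Sale 3 (283) [FIFO — oldest first]: 119 @ $28 + 150 @ $29 + 14 @ $32 = $8,130
Total COGS = $4,200 + $10,326 + $8,130 = $22,656
Ending inventory: 137 @ $32 = $4,384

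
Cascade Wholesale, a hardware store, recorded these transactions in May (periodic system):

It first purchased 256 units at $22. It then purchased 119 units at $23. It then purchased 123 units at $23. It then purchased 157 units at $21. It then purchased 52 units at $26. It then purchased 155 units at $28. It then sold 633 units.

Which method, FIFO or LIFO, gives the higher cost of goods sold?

LIFO

FIFO COGS: 256 @ $22 + 119 @ $23 + 123 @ $23 + 135 @ $21 = $14,033
LIFO COGS: 155 @ $28 + 52 @ $26 + 157 @ $21 + 123 @ $23 + 119 @ $23 + 27 @ $22 = $15,149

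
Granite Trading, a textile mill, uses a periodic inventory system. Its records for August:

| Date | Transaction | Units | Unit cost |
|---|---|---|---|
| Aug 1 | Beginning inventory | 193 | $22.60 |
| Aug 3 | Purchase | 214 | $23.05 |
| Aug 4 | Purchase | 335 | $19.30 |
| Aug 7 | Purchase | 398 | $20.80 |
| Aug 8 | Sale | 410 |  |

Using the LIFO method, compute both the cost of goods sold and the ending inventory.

COGS = $8,510.00; ending inventory = $15,528.40

Aug 8, 410 sold [LIFO — newest first]: 398 @ $20.80 + 12 @ $19.30 = $8,510.00
Ending inventory: 193 @ $22.60 + 214 @ $23.05 + 323 @ $19.30 = $15,528.40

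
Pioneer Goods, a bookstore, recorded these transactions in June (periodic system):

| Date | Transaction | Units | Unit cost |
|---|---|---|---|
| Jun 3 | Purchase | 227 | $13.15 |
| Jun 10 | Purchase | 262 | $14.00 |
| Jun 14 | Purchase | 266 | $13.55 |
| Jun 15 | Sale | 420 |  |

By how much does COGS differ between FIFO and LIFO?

FIFO COGS: 227 @ $13.15 + 193 @ $14.00 = $5,687.05
LIFO COGS: 266 @ $13.55 + 154 @ $14.00 = $5,760.30
Difference = |$5,687.05 − $5,760.30| = $73.25

$73.25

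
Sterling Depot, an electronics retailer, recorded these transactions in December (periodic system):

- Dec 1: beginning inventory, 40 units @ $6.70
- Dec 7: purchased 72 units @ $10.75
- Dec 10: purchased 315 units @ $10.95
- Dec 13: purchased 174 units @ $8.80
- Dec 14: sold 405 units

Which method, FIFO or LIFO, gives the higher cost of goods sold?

FIFO COGS: 40 @ $6.70 + 72 @ $10.75 + 293 @ $10.95 = $4,250.35
LIFO COGS: 174 @ $8.80 + 231 @ $10.95 = $4,060.65

FIFO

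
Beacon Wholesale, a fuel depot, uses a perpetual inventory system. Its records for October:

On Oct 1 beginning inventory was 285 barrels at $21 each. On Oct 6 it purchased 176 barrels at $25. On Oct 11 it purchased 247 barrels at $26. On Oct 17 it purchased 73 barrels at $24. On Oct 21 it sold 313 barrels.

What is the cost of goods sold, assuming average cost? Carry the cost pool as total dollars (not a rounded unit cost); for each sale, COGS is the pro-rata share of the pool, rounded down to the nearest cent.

COGS = $7,437.85

After Oct 1: 285 on hand, pool $5,985.00 (≈ $21.0000 each)
After Oct 6: 461 on hand, pool $10,385.00 (≈ $22.5271 each)
After Oct 11: 708 on hand, pool $16,807.00 (≈ $23.7387 each)
After Oct 17: 781 on hand, pool $18,559.00 (≈ $23.7631 each)
Oct 21, sell 313: 313/781 × $18,559.00 → $7,437.85
Ending inventory (cost pool remaining) = $11,121.15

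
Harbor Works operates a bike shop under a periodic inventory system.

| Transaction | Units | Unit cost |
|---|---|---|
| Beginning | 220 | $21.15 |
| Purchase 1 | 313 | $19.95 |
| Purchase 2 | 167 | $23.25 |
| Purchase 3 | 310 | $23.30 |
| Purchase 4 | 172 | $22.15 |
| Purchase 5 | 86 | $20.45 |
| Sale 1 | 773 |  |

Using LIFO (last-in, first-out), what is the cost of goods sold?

COGS = $17,432.35

Sale 1 (773) [LIFO — newest first]: 86 @ $20.45 + 172 @ $22.15 + 310 @ $23.30 + 167 @ $23.25 + 38 @ $19.95 = $17,432.35
Ending inventory: 220 @ $21.15 + 275 @ $19.95 = $10,139.25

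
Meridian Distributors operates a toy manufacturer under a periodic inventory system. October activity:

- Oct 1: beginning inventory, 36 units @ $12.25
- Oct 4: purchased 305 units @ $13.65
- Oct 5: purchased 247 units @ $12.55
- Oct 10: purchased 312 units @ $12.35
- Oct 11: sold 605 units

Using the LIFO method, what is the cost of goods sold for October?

Oct 11, 605 sold [LIFO — newest first]: 312 @ $12.35 + 247 @ $12.55 + 46 @ $13.65 = $7,580.95
Ending inventory: 36 @ $12.25 + 259 @ $13.65 = $3,976.35

COGS = $7,580.95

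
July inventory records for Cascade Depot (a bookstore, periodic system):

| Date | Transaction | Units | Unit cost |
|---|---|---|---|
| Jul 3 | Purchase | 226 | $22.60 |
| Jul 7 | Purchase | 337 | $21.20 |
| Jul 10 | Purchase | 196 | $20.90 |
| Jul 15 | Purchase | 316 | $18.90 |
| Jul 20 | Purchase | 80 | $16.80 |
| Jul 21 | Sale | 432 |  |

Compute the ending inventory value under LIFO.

Jul 21, 432 sold [LIFO — newest first]: 80 @ $16.80 + 316 @ $18.90 + 36 @ $20.90 = $8,068.80
Ending inventory: 226 @ $22.60 + 337 @ $21.20 + 160 @ $20.90 = $15,596.00

Ending inventory = $15,596.00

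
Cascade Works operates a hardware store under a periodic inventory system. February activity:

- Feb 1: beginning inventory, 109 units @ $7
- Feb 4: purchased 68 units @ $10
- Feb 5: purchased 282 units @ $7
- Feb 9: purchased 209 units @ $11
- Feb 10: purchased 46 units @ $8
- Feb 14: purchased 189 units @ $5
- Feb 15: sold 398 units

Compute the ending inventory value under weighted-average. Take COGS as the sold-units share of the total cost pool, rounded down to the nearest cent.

Feb 15, sell 398: 398/903 × $7,029.00 → $3,098.05
Ending inventory (cost pool remaining) = $3,930.95
Check: goods available $7,029.00 = COGS $3,098.05 + ending $3,930.95

Ending inventory = $3,930.95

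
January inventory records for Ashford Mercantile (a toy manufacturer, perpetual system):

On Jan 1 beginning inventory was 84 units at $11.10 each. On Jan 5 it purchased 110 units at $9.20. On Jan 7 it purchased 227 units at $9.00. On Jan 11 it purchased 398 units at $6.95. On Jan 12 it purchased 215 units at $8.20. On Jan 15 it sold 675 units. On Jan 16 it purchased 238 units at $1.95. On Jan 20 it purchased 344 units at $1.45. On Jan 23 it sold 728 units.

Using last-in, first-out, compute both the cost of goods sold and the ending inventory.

Jan 15, 675 sold [LIFO — newest first]: 215 @ $8.20 + 398 @ $6.95 + 62 @ $9.00 = $5,087.10
Jan 23, 728 sold [LIFO — newest first]: 344 @ $1.45 + 238 @ $1.95 + 146 @ $9.00 = $2,276.90
Total COGS = $5,087.10 + $2,276.90 = $7,364.00
Ending inventory: 84 @ $11.10 + 110 @ $9.20 + 19 @ $9.00 = $2,115.40
Check: goods available $9,479.40 = COGS $7,364.00 + ending $2,115.40

COGS = $7,364.00; ending inventory = $2,115.40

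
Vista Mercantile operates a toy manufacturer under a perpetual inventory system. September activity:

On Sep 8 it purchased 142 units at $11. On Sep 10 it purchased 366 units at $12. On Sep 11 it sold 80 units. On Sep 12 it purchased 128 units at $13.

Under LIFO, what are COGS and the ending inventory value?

COGS = $960; ending inventory = $6,658

Sep 11, 80 sold [LIFO — newest first]: 80 @ $12 = $960
Ending inventory: 142 @ $11 + 286 @ $12 + 128 @ $13 = $6,658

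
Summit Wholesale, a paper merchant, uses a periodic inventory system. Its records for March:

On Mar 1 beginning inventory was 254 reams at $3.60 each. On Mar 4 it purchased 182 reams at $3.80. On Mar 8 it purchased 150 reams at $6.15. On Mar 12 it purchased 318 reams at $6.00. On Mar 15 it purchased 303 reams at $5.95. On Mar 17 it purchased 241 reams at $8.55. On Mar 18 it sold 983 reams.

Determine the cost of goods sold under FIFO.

COGS = $4,906.55

Mar 18, 983 sold [FIFO — oldest first]: 254 @ $3.60 + 182 @ $3.80 + 150 @ $6.15 + 318 @ $6.00 + 79 @ $5.95 = $4,906.55
Ending inventory: 224 @ $5.95 + 241 @ $8.55 = $3,393.35
Check: goods available $8,299.90 = COGS $4,906.55 + ending $3,393.35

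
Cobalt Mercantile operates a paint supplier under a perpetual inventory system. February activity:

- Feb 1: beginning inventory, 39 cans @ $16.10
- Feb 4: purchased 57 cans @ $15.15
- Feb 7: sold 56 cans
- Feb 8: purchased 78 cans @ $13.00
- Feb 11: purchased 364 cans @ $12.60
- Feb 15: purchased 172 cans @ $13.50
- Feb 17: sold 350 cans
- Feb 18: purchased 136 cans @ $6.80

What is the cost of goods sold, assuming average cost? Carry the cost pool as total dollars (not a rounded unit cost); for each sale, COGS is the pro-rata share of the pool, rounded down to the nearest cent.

After Feb 1: 39 on hand, pool $627.90 (≈ $16.1000 each)
After Feb 4: 96 on hand, pool $1,491.45 (≈ $15.5359 each)
Feb 7, sell 56: 56/96 × $1,491.45 → $870.01
After Feb 8: 118 on hand, pool $1,635.44 (≈ $13.8597 each)
After Feb 11: 482 on hand, pool $6,221.84 (≈ $12.9084 each)
After Feb 15: 654 on hand, pool $8,543.84 (≈ $13.0640 each)
Feb 17, sell 350: 350/654 × $8,543.84 → $4,572.39
After Feb 18: 440 on hand, pool $4,896.25 (≈ $11.1278 each)
Total COGS = $870.01 + $4,572.39 = $5,442.40
Ending inventory (cost pool remaining) = $4,896.25

COGS = $5,442.40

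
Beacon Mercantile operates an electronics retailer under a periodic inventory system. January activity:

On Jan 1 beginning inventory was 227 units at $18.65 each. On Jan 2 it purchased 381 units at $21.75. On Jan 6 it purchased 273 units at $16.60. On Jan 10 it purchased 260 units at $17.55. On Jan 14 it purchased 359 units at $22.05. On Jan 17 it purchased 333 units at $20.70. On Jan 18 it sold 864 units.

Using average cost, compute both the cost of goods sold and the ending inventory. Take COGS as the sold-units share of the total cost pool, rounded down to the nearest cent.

COGS = $17,168.83; ending inventory = $19,255.32

Jan 18, sell 864: 864/1833 × $36,424.15 → $17,168.83
Ending inventory (cost pool remaining) = $19,255.32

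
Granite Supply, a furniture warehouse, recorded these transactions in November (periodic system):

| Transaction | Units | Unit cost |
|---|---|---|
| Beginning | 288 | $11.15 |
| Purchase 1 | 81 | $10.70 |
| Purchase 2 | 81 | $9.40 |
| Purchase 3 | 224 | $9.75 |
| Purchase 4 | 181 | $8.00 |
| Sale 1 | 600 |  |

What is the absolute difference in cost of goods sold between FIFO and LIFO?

$673.75

FIFO COGS: 288 @ $11.15 + 81 @ $10.70 + 81 @ $9.40 + 150 @ $9.75 = $6,301.80
LIFO COGS: 181 @ $8.00 + 224 @ $9.75 + 81 @ $9.40 + 81 @ $10.70 + 33 @ $11.15 = $5,628.05
Difference = |$6,301.80 − $5,628.05| = $673.75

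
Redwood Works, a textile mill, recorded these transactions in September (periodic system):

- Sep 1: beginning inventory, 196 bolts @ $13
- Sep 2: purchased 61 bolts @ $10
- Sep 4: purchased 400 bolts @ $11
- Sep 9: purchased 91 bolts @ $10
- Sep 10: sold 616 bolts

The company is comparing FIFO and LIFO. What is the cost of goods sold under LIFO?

COGS = $6,752

FIFO COGS: 196 @ $13 + 61 @ $10 + 359 @ $11 = $7,107
LIFO COGS: 91 @ $10 + 400 @ $11 + 61 @ $10 + 64 @ $13 = $6,752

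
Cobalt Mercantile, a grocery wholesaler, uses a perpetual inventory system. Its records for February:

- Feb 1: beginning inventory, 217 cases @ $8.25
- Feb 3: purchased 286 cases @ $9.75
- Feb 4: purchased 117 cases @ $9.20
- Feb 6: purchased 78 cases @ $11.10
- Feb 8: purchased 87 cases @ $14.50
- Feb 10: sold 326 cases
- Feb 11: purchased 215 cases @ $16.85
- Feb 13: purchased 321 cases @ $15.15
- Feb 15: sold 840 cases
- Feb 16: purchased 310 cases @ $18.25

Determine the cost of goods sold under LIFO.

COGS = $14,989.60

Feb 10, 326 sold [LIFO — newest first]: 87 @ $14.50 + 78 @ $11.10 + 117 @ $9.20 + 44 @ $9.75 = $3,632.70
Feb 15, 840 sold [LIFO — newest first]: 321 @ $15.15 + 215 @ $16.85 + 242 @ $9.75 + 62 @ $8.25 = $11,356.90
Total COGS = $3,632.70 + $11,356.90 = $14,989.60
Ending inventory: 155 @ $8.25 + 310 @ $18.25 = $6,936.25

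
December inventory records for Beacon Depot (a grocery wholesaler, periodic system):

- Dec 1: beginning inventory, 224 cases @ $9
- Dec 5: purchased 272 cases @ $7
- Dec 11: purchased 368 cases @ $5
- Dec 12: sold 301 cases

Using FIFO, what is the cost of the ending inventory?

Dec 12, 301 sold [FIFO — oldest first]: 224 @ $9 + 77 @ $7 = $2,555
Ending inventory: 195 @ $7 + 368 @ $5 = $3,205

Ending inventory = $3,205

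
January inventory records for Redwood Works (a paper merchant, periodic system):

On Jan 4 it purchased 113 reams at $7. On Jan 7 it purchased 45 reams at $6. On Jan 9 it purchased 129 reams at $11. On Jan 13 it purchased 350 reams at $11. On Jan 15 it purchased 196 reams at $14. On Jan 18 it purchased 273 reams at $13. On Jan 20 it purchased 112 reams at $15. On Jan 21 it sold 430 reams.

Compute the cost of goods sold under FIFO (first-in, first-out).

Jan 21, 430 sold [FIFO — oldest first]: 113 @ $7 + 45 @ $6 + 129 @ $11 + 143 @ $11 = $4,053
Ending inventory: 207 @ $11 + 196 @ $14 + 273 @ $13 + 112 @ $15 = $10,250

COGS = $4,053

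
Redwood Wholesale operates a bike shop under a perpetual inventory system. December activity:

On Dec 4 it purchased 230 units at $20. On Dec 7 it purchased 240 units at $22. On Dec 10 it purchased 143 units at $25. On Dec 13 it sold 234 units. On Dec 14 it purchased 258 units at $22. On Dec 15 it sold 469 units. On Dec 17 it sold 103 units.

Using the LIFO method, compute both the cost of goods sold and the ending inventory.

Dec 13, 234 sold [LIFO — newest first]: 143 @ $25 + 91 @ $22 = $5,577
Dec 15, 469 sold [LIFO — newest first]: 258 @ $22 + 149 @ $22 + 62 @ $20 = $10,194
Dec 17, 103 sold [LIFO — newest first]: 103 @ $20 = $2,060
Total COGS = $5,577 + $10,194 + $2,060 = $17,831
Ending inventory: 65 @ $20 = $1,300

COGS = $17,831; ending inventory = $1,300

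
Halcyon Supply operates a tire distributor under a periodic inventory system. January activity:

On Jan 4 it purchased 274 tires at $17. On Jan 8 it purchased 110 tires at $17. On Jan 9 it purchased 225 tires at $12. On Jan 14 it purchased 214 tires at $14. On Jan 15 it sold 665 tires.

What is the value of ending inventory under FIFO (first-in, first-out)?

Ending inventory = $2,212

Jan 15, 665 sold [FIFO — oldest first]: 274 @ $17 + 110 @ $17 + 225 @ $12 + 56 @ $14 = $10,012
Ending inventory: 158 @ $14 = $2,212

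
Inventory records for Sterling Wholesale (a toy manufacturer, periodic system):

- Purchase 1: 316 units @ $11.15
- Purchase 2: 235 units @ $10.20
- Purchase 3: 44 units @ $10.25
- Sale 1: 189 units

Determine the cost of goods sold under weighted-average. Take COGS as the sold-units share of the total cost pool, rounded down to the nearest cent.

COGS = $2,023.85

Sale 1, sell 189: 189/595 × $6,371.40 → $2,023.85
Ending inventory (cost pool remaining) = $4,347.55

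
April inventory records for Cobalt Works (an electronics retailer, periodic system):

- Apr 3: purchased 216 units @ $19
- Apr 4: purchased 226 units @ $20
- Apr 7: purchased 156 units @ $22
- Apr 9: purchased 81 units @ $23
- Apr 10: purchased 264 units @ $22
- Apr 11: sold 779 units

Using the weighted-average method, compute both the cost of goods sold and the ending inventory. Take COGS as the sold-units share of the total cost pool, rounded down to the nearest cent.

COGS = $16,296.21; ending inventory = $3,430.79

Apr 11, sell 779: 779/943 × $19,727.00 → $16,296.21
Ending inventory (cost pool remaining) = $3,430.79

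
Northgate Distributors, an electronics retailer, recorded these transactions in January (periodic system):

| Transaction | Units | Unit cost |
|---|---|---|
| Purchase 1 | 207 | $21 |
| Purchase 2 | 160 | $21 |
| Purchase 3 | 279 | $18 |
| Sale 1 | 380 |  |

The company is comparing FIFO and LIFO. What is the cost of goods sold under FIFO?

FIFO COGS: 207 @ $21 + 160 @ $21 + 13 @ $18 = $7,941
LIFO COGS: 279 @ $18 + 101 @ $21 = $7,143

COGS = $7,941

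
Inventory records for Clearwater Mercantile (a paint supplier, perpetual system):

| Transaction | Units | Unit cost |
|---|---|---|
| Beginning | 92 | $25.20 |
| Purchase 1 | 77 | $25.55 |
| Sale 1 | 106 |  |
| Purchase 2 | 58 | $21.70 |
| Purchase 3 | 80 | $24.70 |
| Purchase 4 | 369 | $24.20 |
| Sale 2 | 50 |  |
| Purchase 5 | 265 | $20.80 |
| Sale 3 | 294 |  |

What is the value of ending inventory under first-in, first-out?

Sale 1 (106) [FIFO — oldest first]: 92 @ $25.20 + 14 @ $25.55 = $2,676.10
Sale 2 (50) [FIFO — oldest first]: 50 @ $25.55 = $1,277.50
Sale 3 (294) [FIFO — oldest first]: 13 @ $25.55 + 58 @ $21.70 + 80 @ $24.70 + 143 @ $24.20 = $7,027.35
Total COGS = $2,676.10 + $1,277.50 + $7,027.35 = $10,980.95
Ending inventory: 226 @ $24.20 + 265 @ $20.80 = $10,981.20

Ending inventory = $10,981.20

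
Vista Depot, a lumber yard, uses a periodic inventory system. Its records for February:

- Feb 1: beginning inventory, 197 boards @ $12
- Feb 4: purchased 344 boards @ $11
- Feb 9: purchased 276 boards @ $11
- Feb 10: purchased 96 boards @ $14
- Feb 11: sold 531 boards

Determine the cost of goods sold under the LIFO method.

COGS = $6,129

Feb 11, 531 sold [LIFO — newest first]: 96 @ $14 + 276 @ $11 + 159 @ $11 = $6,129
Ending inventory: 197 @ $12 + 185 @ $11 = $4,399
Check: goods available $10,528 = COGS $6,129 + ending $4,399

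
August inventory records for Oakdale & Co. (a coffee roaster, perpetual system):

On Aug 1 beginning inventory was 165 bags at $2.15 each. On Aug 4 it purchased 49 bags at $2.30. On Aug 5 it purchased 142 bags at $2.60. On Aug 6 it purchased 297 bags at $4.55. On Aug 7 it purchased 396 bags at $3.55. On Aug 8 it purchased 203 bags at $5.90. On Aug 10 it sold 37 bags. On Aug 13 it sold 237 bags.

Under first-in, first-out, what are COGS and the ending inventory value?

Aug 10, 37 sold [FIFO — oldest first]: 37 @ $2.15 = $79.55
Aug 13, 237 sold [FIFO — oldest first]: 128 @ $2.15 + 49 @ $2.30 + 60 @ $2.60 = $543.90
Total COGS = $79.55 + $543.90 = $623.45
Ending inventory: 82 @ $2.60 + 297 @ $4.55 + 396 @ $3.55 + 203 @ $5.90 = $4,168.05

COGS = $623.45; ending inventory = $4,168.05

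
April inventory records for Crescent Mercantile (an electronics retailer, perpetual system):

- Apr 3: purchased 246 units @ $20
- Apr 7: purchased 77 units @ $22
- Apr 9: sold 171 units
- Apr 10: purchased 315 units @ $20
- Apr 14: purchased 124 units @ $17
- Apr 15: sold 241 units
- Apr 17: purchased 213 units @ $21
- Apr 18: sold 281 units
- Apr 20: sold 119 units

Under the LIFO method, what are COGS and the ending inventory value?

Apr 9, 171 sold [LIFO — newest first]: 77 @ $22 + 94 @ $20 = $3,574
Apr 15, 241 sold [LIFO — newest first]: 124 @ $17 + 117 @ $20 = $4,448
Apr 18, 281 sold [LIFO — newest first]: 213 @ $21 + 68 @ $20 = $5,833
Apr 20, 119 sold [LIFO — newest first]: 119 @ $20 = $2,380
Total COGS = $3,574 + $4,448 + $5,833 + $2,380 = $16,235
Ending inventory: 152 @ $20 + 11 @ $20 = $3,260

COGS = $16,235; ending inventory = $3,260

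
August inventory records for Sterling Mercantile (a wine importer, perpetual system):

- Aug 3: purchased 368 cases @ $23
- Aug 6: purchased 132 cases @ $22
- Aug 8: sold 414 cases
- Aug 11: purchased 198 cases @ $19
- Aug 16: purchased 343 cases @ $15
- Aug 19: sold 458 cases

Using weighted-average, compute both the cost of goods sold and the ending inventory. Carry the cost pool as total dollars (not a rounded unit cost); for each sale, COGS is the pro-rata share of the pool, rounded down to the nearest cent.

After Aug 3: 368 on hand, pool $8,464.00 (≈ $23.0000 each)
After Aug 6: 500 on hand, pool $11,368.00 (≈ $22.7360 each)
Aug 8, sell 414: 414/500 × $11,368.00 → $9,412.70
After Aug 11: 284 on hand, pool $5,717.30 (≈ $20.1313 each)
After Aug 16: 627 on hand, pool $10,862.30 (≈ $17.3242 each)
Aug 19, sell 458: 458/627 × $10,862.30 → $7,934.50
Total COGS = $9,412.70 + $7,934.50 = $17,347.20
Ending inventory (cost pool remaining) = $2,927.80
Check: goods available $20,275.00 = COGS $17,347.20 + ending $2,927.80

COGS = $17,347.20; ending inventory = $2,927.80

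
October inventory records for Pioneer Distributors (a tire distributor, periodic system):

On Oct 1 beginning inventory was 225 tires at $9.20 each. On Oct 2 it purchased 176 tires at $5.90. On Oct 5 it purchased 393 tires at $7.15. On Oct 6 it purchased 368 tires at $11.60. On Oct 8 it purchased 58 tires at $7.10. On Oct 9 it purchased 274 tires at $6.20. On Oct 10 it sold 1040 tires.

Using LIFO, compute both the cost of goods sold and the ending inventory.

COGS = $8,810.40; ending inventory = $3,487.35

Oct 10, 1040 sold [LIFO — newest first]: 274 @ $6.20 + 58 @ $7.10 + 368 @ $11.60 + 340 @ $7.15 = $8,810.40
Ending inventory: 225 @ $9.20 + 176 @ $5.90 + 53 @ $7.15 = $3,487.35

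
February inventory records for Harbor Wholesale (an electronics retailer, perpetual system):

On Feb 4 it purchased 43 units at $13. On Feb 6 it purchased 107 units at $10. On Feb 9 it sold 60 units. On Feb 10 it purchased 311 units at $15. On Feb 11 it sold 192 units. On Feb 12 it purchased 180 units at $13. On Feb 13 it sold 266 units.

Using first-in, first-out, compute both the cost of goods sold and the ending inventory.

COGS = $7,035; ending inventory = $1,599

Feb 9, 60 sold [FIFO — oldest first]: 43 @ $13 + 17 @ $10 = $729
Feb 11, 192 sold [FIFO — oldest first]: 90 @ $10 + 102 @ $15 = $2,430
Feb 13, 266 sold [FIFO — oldest first]: 209 @ $15 + 57 @ $13 = $3,876
Total COGS = $729 + $2,430 + $3,876 = $7,035
Ending inventory: 123 @ $13 = $1,599
Check: goods available $8,634 = COGS $7,035 + ending $1,599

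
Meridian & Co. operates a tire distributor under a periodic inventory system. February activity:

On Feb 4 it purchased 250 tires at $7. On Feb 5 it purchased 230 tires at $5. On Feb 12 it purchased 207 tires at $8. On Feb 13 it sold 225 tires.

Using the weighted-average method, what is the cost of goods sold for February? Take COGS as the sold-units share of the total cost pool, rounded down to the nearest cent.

COGS = $1,492.13

Feb 13, sell 225: 225/687 × $4,556.00 → $1,492.13
Ending inventory (cost pool remaining) = $3,063.87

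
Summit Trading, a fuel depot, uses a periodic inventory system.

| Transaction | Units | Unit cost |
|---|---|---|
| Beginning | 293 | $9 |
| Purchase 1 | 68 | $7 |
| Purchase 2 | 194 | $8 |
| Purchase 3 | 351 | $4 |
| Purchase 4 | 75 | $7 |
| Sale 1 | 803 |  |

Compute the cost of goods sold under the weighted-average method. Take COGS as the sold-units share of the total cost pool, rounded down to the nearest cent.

COGS = $5,397.53

Sale 1, sell 803: 803/981 × $6,594.00 → $5,397.53
Ending inventory (cost pool remaining) = $1,196.47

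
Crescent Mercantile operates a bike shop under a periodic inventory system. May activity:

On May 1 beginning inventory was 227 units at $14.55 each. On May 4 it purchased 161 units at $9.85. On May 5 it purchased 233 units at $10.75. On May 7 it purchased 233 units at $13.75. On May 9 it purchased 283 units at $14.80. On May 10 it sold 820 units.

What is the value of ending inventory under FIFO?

Ending inventory = $4,655.90

May 10, 820 sold [FIFO — oldest first]: 227 @ $14.55 + 161 @ $9.85 + 233 @ $10.75 + 199 @ $13.75 = $10,129.70
Ending inventory: 34 @ $13.75 + 283 @ $14.80 = $4,655.90
Check: goods available $14,785.60 = COGS $10,129.70 + ending $4,655.90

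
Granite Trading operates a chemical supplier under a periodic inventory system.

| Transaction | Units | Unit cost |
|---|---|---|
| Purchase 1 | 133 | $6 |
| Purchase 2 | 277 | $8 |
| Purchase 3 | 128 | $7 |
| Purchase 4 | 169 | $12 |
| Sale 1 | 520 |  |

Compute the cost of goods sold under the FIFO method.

COGS = $3,784

Sale 1 (520) [FIFO — oldest first]: 133 @ $6 + 277 @ $8 + 110 @ $7 = $3,784
Ending inventory: 18 @ $7 + 169 @ $12 = $2,154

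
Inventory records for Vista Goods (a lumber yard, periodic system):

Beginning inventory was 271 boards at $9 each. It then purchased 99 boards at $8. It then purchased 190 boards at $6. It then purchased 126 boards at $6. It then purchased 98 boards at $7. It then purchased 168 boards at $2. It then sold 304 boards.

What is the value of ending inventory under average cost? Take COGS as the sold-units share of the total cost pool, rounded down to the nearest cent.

Sale 1, sell 304: 304/952 × $6,149.00 → $1,963.54
Ending inventory (cost pool remaining) = $4,185.46
Check: goods available $6,149.00 = COGS $1,963.54 + ending $4,185.46

Ending inventory = $4,185.46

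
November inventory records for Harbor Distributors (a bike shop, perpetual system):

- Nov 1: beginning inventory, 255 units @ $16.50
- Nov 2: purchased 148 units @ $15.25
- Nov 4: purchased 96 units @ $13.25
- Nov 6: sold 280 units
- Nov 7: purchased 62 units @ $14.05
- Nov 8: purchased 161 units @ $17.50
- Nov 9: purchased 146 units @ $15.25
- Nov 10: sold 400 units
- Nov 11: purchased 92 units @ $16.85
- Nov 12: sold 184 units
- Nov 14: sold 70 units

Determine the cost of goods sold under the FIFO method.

COGS = $14,763.70

Nov 6, 280 sold [FIFO — oldest first]: 255 @ $16.50 + 25 @ $15.25 = $4,588.75
Nov 10, 400 sold [FIFO — oldest first]: 123 @ $15.25 + 96 @ $13.25 + 62 @ $14.05 + 119 @ $17.50 = $6,101.35
Nov 12, 184 sold [FIFO — oldest first]: 42 @ $17.50 + 142 @ $15.25 = $2,900.50
Nov 14, 70 sold [FIFO — oldest first]: 4 @ $15.25 + 66 @ $16.85 = $1,173.10
Total COGS = $4,588.75 + $6,101.35 + $2,900.50 + $1,173.10 = $14,763.70
Ending inventory: 26 @ $16.85 = $438.10
Check: goods available $15,201.80 = COGS $14,763.70 + ending $438.10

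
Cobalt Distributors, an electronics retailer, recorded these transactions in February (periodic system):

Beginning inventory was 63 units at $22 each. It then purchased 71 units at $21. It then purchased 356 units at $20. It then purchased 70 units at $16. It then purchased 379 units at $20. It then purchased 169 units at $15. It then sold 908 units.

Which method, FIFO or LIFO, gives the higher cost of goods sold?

FIFO COGS: 63 @ $22 + 71 @ $21 + 356 @ $20 + 70 @ $16 + 348 @ $20 = $18,077
LIFO COGS: 169 @ $15 + 379 @ $20 + 70 @ $16 + 290 @ $20 = $17,035

FIFO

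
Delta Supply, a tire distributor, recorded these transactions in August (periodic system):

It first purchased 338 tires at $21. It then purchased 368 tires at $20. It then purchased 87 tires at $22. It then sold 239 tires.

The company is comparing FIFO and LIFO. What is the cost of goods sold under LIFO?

FIFO COGS: 239 @ $21 = $5,019
LIFO COGS: 87 @ $22 + 152 @ $20 = $4,954

COGS = $4,954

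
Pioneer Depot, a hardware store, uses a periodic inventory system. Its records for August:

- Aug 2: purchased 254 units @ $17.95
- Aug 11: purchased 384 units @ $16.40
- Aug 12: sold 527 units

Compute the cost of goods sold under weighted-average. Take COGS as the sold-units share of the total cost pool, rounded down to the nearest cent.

COGS = $8,968.00

Aug 12, sell 527: 527/638 × $10,856.90 → $8,968.00
Ending inventory (cost pool remaining) = $1,888.90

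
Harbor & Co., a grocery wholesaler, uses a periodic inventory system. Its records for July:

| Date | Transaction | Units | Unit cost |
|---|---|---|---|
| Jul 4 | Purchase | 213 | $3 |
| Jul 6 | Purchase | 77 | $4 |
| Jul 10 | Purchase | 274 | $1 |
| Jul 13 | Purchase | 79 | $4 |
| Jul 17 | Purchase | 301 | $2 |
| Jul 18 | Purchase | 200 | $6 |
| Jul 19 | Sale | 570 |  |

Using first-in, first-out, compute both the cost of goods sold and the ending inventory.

COGS = $1,245; ending inventory = $2,094

Jul 19, 570 sold [FIFO — oldest first]: 213 @ $3 + 77 @ $4 + 274 @ $1 + 6 @ $4 = $1,245
Ending inventory: 73 @ $4 + 301 @ $2 + 200 @ $6 = $2,094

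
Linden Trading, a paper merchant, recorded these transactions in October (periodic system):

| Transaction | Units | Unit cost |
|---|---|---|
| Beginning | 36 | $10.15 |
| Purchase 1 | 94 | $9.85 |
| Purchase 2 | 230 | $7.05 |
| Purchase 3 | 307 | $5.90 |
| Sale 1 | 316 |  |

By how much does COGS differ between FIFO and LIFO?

FIFO COGS: 36 @ $10.15 + 94 @ $9.85 + 186 @ $7.05 = $2,602.60
LIFO COGS: 307 @ $5.90 + 9 @ $7.05 = $1,874.75
Difference = |$2,602.60 − $1,874.75| = $727.85

$727.85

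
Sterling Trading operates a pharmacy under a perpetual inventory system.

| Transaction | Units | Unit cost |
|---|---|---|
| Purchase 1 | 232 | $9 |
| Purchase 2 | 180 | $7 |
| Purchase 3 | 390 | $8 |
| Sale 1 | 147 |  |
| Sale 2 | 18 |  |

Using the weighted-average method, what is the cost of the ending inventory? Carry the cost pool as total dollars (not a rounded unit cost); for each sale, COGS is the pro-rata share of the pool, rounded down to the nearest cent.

Ending inventory = $5,137.31

After Purchase 1: 232 on hand, pool $2,088.00 (≈ $9.0000 each)
After Purchase 2: 412 on hand, pool $3,348.00 (≈ $8.1262 each)
After Purchase 3: 802 on hand, pool $6,468.00 (≈ $8.0648 each)
Sale 1, sell 147: 147/802 × $6,468.00 → $1,185.53
Sale 2, sell 18: 18/655 × $5,282.47 → $145.16
Total COGS = $1,185.53 + $145.16 = $1,330.69
Ending inventory (cost pool remaining) = $5,137.31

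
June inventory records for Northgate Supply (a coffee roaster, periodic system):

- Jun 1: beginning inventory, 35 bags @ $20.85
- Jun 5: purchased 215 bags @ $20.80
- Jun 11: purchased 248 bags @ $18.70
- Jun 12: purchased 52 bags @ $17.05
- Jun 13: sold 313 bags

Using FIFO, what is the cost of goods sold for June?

COGS = $6,379.85

Jun 13, 313 sold [FIFO — oldest first]: 35 @ $20.85 + 215 @ $20.80 + 63 @ $18.70 = $6,379.85
Ending inventory: 185 @ $18.70 + 52 @ $17.05 = $4,346.10
Check: goods available $10,725.95 = COGS $6,379.85 + ending $4,346.10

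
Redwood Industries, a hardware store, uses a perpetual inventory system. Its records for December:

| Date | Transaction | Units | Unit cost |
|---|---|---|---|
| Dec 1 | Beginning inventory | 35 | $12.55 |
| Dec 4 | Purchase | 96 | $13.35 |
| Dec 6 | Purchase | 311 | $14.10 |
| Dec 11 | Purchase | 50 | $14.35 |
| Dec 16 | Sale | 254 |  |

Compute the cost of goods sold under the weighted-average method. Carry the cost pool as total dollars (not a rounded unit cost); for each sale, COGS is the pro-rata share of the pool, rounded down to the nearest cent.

After Dec 1: 35 on hand, pool $439.25 (≈ $12.5500 each)
After Dec 4: 131 on hand, pool $1,720.85 (≈ $13.1363 each)
After Dec 6: 442 on hand, pool $6,105.95 (≈ $13.8144 each)
After Dec 11: 492 on hand, pool $6,823.45 (≈ $13.8688 each)
Dec 16, sell 254: 254/492 × $6,823.45 → $3,522.67
Ending inventory (cost pool remaining) = $3,300.78
Check: goods available $6,823.45 = COGS $3,522.67 + ending $3,300.78

COGS = $3,522.67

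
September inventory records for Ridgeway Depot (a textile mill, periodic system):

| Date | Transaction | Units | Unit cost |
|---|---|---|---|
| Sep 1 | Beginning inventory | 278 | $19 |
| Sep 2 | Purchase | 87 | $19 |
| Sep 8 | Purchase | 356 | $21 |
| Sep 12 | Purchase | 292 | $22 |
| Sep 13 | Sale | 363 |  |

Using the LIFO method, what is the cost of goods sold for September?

COGS = $7,915

Sep 13, 363 sold [LIFO — newest first]: 292 @ $22 + 71 @ $21 = $7,915
Ending inventory: 278 @ $19 + 87 @ $19 + 285 @ $21 = $12,920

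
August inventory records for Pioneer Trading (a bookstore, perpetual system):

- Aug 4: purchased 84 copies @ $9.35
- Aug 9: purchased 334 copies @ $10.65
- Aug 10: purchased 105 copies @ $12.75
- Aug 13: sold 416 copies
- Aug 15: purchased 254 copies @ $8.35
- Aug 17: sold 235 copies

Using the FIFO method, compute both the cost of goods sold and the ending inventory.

Aug 13, 416 sold [FIFO — oldest first]: 84 @ $9.35 + 332 @ $10.65 = $4,321.20
Aug 17, 235 sold [FIFO — oldest first]: 2 @ $10.65 + 105 @ $12.75 + 128 @ $8.35 = $2,428.85
Total COGS = $4,321.20 + $2,428.85 = $6,750.05
Ending inventory: 126 @ $8.35 = $1,052.10

COGS = $6,750.05; ending inventory = $1,052.10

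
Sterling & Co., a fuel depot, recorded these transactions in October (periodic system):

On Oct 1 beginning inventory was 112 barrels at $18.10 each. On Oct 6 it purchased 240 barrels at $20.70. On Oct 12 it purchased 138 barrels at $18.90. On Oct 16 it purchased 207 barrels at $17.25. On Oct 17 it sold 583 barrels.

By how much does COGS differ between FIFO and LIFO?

FIFO COGS: 112 @ $18.10 + 240 @ $20.70 + 138 @ $18.90 + 93 @ $17.25 = $11,207.65
LIFO COGS: 207 @ $17.25 + 138 @ $18.90 + 238 @ $20.70 = $11,105.55
Difference = |$11,207.65 − $11,105.55| = $102.10

$102.10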